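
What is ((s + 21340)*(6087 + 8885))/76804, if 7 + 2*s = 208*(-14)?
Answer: 148825423/38402 ≈ 3875.5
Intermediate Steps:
s = -2919/2 (s = -7/2 + (208*(-14))/2 = -7/2 + (½)*(-2912) = -7/2 - 1456 = -2919/2 ≈ -1459.5)
((s + 21340)*(6087 + 8885))/76804 = ((-2919/2 + 21340)*(6087 + 8885))/76804 = ((39761/2)*14972)*(1/76804) = 297650846*(1/76804) = 148825423/38402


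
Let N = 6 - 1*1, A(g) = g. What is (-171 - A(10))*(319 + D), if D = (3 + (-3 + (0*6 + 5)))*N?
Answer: -62264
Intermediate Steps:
N = 5 (N = 6 - 1 = 5)
D = 25 (D = (3 + (-3 + (0*6 + 5)))*5 = (3 + (-3 + (0 + 5)))*5 = (3 + (-3 + 5))*5 = (3 + 2)*5 = 5*5 = 25)
(-171 - A(10))*(319 + D) = (-171 - 1*10)*(319 + 25) = (-171 - 10)*344 = -181*344 = -62264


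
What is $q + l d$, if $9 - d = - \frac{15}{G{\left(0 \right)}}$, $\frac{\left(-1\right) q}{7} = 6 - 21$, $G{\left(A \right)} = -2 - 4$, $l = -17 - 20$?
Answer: $- \frac{271}{2} \approx -135.5$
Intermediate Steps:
$l = -37$ ($l = -17 - 20 = -37$)
$G{\left(A \right)} = -6$ ($G{\left(A \right)} = -2 - 4 = -6$)
$q = 105$ ($q = - 7 \left(6 - 21\right) = \left(-7\right) \left(-15\right) = 105$)
$d = \frac{13}{2}$ ($d = 9 - - \frac{15}{-6} = 9 - \left(-15\right) \left(- \frac{1}{6}\right) = 9 - \frac{5}{2} = \frac{13}{2} \approx 6.5$)
$q + l d = 105 - \frac{481}{2} = - \frac{271}{2}$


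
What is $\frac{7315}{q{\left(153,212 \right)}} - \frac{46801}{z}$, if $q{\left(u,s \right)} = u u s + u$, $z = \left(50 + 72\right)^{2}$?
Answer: $- \frac{232157981201}{73867223124} \approx -3.1429$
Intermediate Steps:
$z = 14884$ ($z = 122^{2} = 14884$)
$q{\left(u,s \right)} = u + s u^{2}$ ($q{\left(u,s \right)} = u^{2} s + u = s u^{2} + u = u + s u^{2}$)
$\frac{7315}{q{\left(153,212 \right)}} - \frac{46801}{z} = \frac{7315}{153 \left(1 + 212 \cdot 153\right)} - \frac{46801}{14884} = \frac{7315}{153 \left(1 + 32436\right)} - \frac{46801}{14884} = \frac{7315}{153 \cdot 32437} - \frac{46801}{14884} = \frac{7315}{4962861} - \frac{46801}{14884} = - \frac{232157981201}{73867223124}$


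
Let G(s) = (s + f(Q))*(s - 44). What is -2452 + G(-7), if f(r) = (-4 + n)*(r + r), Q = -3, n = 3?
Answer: -2401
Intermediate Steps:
f(r) = -2*r (f(r) = (-4 + 3)*(r + r) = -2*r)
G(s) = (-44 + s)*(6 + s) (G(s) = (s - 2*(-3))*(s - 44) = (s + 6)*(-44 + s) = (6 + s)*(-44 + s) = (-44 + s)*(6 + s))
-2452 + G(-7) = -2452 + (-264 + (-7)**2 - 38*(-7)) = -2452 + (-264 + 49 + 266) = -2452 + 51 = -2401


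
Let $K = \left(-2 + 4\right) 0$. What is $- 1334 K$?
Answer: $0$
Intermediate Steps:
$K = 0$ ($K = 2 \cdot 0 = 0$)
$- 1334 K = \left(-1334\right) 0 = 0$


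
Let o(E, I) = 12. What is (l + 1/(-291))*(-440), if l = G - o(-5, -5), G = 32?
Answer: -2560360/291 ≈ -8798.5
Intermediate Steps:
l = 20 (l = 32 - 1*12 = 32 - 12 = 20)
(l + 1/(-291))*(-440) = (20 + 1/(-291))*(-440) = (20 - 1/291)*(-440) = (5819/291)*(-440) = -2560360/291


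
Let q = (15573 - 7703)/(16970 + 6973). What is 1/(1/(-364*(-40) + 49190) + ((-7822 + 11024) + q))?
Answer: 508788750/1629308822981 ≈ 0.00031227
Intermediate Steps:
q = 7870/23943 ≈ 0.32870
1/(1/(-364*(-40) + 49190) + ((-7822 + 11024) + q)) = 1/(1/(-364*(-40) + 49190) + ((-7822 + 11024) + 7870/23943)) = 1/(1/(14560 + 49190) + (3202 + 7870/23943)) = 1/(1/63750 + 76673356/23943) = 1/(1629308822981/508788750) = 508788750/1629308822981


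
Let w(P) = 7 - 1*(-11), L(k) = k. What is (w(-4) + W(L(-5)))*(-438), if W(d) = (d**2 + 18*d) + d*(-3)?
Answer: 14016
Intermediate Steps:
W(d) = d**2 + 15*d (W(d) = (d**2 + 18*d) - 3*d = d**2 + 15*d)
w(P) = 18 (w(P) = 7 + 11 = 18)
(w(-4) + W(L(-5)))*(-438) = (18 - 5*(15 - 5))*(-438) = (18 - 5*10)*(-438) = (18 - 50)*(-438) = -32*(-438) = 14016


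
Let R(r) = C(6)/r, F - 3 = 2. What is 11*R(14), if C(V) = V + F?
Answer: 121/14 ≈ 8.6429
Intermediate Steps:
F = 5 (F = 3 + 2 = 5)
C(V) = 5 + V (C(V) = V + 5 = 5 + V)
R(r) = 11/r (R(r) = (5 + 6)/r = 11/r)
11*R(14) = 11*(11/14) = 121/14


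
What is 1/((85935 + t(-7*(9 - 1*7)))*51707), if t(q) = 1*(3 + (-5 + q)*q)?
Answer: 1/4457350228 ≈ 2.2435e-10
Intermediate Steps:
t(q) = 3 + q*(-5 + q) (t(q) = 1*(3 + q*(-5 + q)) = 3 + q*(-5 + q))
1/((85935 + t(-7*(9 - 1*7)))*51707) = 1/((85935 + (3 + (-7*(9 - 1*7))**2 - (-35)*(9 - 1*7)))*51707) = (1/51707)/(85935 + (3 + (-7*(9 - 7))**2 - (-35)*(9 - 7))) = (1/51707)/(85935 + (3 + (-7*2)**2 - (-35)*2)) = (1/51707)/(85935 + (3 + (-14)**2 - 5*(-14))) = (1/51707)/(85935 + (3 + 196 + 70)) = (1/51707)/(85935 + 269) = (1/51707)/86204 = (1/86204)*(1/51707) = 1/4457350228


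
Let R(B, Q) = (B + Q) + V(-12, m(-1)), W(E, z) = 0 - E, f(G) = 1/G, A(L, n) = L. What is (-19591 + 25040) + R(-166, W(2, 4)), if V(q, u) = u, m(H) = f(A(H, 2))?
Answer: 5280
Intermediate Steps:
m(H) = 1/H
W(E, z) = -E
R(B, Q) = -1 + B + Q (R(B, Q) = (B + Q) + 1/(-1) = (B + Q) - 1 = -1 + B + Q)
(-19591 + 25040) + R(-166, W(2, 4)) = (-19591 + 25040) + (-1 - 166 - 1*2) = 5449 + (-1 - 166 - 2) = 5449 - 169 = 5280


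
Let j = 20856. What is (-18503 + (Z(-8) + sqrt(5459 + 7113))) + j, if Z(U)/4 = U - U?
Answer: 2353 + 2*sqrt(3143) ≈ 2465.1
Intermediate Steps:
Z(U) = 0 (Z(U) = 4*(U - U) = 4*0 = 0)
(-18503 + (Z(-8) + sqrt(5459 + 7113))) + j = (-18503 + (0 + sqrt(5459 + 7113))) + 20856 = (-18503 + (0 + sqrt(12572))) + 20856 = (-18503 + (0 + 2*sqrt(3143))) + 20856 = (-18503 + 2*sqrt(3143)) + 20856 = 2353 + 2*sqrt(3143)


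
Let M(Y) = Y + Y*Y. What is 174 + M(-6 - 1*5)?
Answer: 284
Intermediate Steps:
M(Y) = Y + Y²
174 + M(-6 - 1*5) = 174 + (-6 - 1*5)*(1 + (-6 - 1*5)) = 174 + (-6 - 5)*(1 + (-6 - 5)) = 174 - 11*(1 - 11) = 174 - 11*(-10) = 174 + 110 = 284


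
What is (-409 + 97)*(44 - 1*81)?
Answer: 11544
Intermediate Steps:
(-409 + 97)*(44 - 1*81) = -312*(44 - 81) = -312*(-37) = 11544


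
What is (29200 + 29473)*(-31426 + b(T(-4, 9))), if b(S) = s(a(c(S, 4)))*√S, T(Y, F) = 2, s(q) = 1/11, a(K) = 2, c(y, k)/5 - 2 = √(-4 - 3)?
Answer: -1843857698 + 58673*√2/11 ≈ -1.8438e+9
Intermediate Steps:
c(y, k) = 10 + 5*I*√7 (c(y, k) = 10 + 5*√(-4 - 3) = 10 + 5*√(-7) = 10 + 5*(I*√7) = 10 + 5*I*√7)
s(q) = 1/11
b(S) = √S/11
(29200 + 29473)*(-31426 + b(T(-4, 9))) = (29200 + 29473)*(-31426 + √2/11) = 58673*(-31426 + √2/11) = -1843857698 + 58673*√2/11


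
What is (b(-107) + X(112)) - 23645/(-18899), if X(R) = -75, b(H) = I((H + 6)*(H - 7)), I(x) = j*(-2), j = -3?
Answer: -1280386/18899 ≈ -67.749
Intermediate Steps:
I(x) = 6 (I(x) = -3*(-2) = 6)
b(H) = 6
(b(-107) + X(112)) - 23645/(-18899) = (6 - 75) - 23645/(-18899) = -69 - 23645*(-1/18899) = -69 + 23645/18899 = -1280386/18899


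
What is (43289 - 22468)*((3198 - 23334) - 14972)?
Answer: -730983668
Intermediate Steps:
(43289 - 22468)*((3198 - 23334) - 14972) = 20821*(-20136 - 14972) = 20821*(-35108) = -730983668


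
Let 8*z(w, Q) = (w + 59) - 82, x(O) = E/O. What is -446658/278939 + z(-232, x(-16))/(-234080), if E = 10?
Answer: -8803773765/5498445568 ≈ -1.6011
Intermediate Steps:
x(O) = 10/O
z(w, Q) = -23/8 + w/8 (z(w, Q) = ((w + 59) - 82)/8 = ((59 + w) - 82)/8 = (-23 + w)/8 = -23/8 + w/8)
-446658/278939 + z(-232, x(-16))/(-234080) = -446658/278939 + (-23/8 + (⅛)*(-232))/(-234080) = -446658*1/278939 + (-23/8 - 29)*(-1/234080) = -446658/278939 - 255/8*(-1/234080) = -446658/278939 + 51/374528 = -8803773765/5498445568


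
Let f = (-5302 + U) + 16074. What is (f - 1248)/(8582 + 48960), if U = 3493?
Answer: 13017/57542 ≈ 0.22622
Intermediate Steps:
f = 14265 (f = (-5302 + 3493) + 16074 = -1809 + 16074 = 14265)
(f - 1248)/(8582 + 48960) = (14265 - 1248)/(8582 + 48960) = 13017/57542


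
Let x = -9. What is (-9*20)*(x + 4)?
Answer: 900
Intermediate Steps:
(-9*20)*(x + 4) = (-9*20)*(-9 + 4) = -180*(-5) = 900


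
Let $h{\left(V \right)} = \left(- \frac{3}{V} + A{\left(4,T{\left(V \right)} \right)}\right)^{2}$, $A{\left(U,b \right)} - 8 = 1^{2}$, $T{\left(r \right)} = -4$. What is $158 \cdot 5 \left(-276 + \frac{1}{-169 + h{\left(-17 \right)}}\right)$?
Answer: $- \frac{1068659702}{4901} \approx -2.1805 \cdot 10^{5}$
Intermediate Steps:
$A{\left(U,b \right)} = 9$ ($A{\left(U,b \right)} = 8 + 1^{2} = 8 + 1 = 9$)
$h{\left(V \right)} = \left(9 - \frac{3}{V}\right)^{2}$ ($h{\left(V \right)} = \left(- \frac{3}{V} + 9\right)^{2} = \left(9 - \frac{3}{V}\right)^{2}$)
$158 \cdot 5 \left(-276 + \frac{1}{-169 + h{\left(-17 \right)}}\right) = 158 \cdot 5 \left(-276 + \frac{1}{-169 + \frac{9 \left(-1 + 3 \left(-17\right)\right)^{2}}{289}}\right) = 790 \left(-276 + \frac{1}{-169 + 9 \cdot \frac{1}{289} \left(-1 - 51\right)^{2}}\right) = 790 \left(-276 + \frac{1}{-169 + 9 \cdot \frac{1}{289} \left(-52\right)^{2}}\right) = 790 \left(-276 + \frac{1}{-169 + 9 \cdot \frac{1}{289} \cdot 2704}\right) = 790 \left(-276 + \frac{1}{-169 + \frac{24336}{289}}\right) = 790 \left(-276 + \frac{1}{- \frac{24505}{289}}\right) = 790 \left(-276 - \frac{289}{24505}\right) = 790 \left(- \frac{6763669}{24505}\right) = - \frac{1068659702}{4901}$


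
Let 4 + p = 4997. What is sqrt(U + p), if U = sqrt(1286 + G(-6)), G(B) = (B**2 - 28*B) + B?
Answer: sqrt(4993 + 2*sqrt(371)) ≈ 70.933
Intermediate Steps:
p = 4993 (p = -4 + 4997 = 4993)
G(B) = B**2 - 27*B
U = 2*sqrt(371) (U = sqrt(1286 - 6*(-27 - 6)) = sqrt(1286 - 6*(-33)) = sqrt(1286 + 198) = sqrt(1484) = 2*sqrt(371) ≈ 38.523)
sqrt(U + p) = sqrt(2*sqrt(371) + 4993) = sqrt(4993 + 2*sqrt(371))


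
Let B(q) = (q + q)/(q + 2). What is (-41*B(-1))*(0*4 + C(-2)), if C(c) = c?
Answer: -164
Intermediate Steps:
B(q) = 2*q/(2 + q) (B(q) = (2*q)/(2 + q) = 2*q/(2 + q))
(-41*B(-1))*(0*4 + C(-2)) = (-82*(-1)/(2 - 1))*(0*4 - 2) = (-82*(-1)/1)*(0 - 2) = -82*(-1)*(-2) = -41*(-2)*(-2) = 82*(-2) = -164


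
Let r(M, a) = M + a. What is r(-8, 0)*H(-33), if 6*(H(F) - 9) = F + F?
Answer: 16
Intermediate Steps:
H(F) = 9 + F/3 (H(F) = 9 + (F + F)/6 = 9 + (2*F)/6 = 9 + F/3)
r(-8, 0)*H(-33) = (-8 + 0)*(9 + (1/3)*(-33)) = -8*(9 - 11) = -8*(-2) = 16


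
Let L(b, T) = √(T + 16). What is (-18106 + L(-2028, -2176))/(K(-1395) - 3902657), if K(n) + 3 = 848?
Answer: 9053/1950906 - I*√15/325151 ≈ 0.0046404 - 1.1911e-5*I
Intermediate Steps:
K(n) = 845 (K(n) = -3 + 848 = 845)
L(b, T) = √(16 + T)
(-18106 + L(-2028, -2176))/(K(-1395) - 3902657) = (-18106 + √(16 - 2176))/(845 - 3902657) = (-18106 + √(-2160))/(-3901812) = (-18106 + 12*I*√15)*(-1/3901812) = 9053/1950906 - I*√15/325151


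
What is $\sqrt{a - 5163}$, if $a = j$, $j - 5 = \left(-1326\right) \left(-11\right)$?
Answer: $2 \sqrt{2357} \approx 97.098$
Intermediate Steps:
$j = 14591$ ($j = 5 - -14586 = 5 + 14586 = 14591$)
$a = 14591$
$\sqrt{a - 5163} = \sqrt{14591 - 5163} = \sqrt{9428} = 2 \sqrt{2357}$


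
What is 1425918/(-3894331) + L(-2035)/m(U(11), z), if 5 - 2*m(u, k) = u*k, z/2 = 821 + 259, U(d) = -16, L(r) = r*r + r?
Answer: 6437893001622/26921510203 ≈ 239.14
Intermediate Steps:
L(r) = r + r² (L(r) = r² + r = r + r²)
z = 2160 (z = 2*(821 + 259) = 2*1080 = 2160)
m(u, k) = 5/2 - k*u/2 (m(u, k) = 5/2 - u*k/2 = 5/2 - k*u/2)
1425918/(-3894331) + L(-2035)/m(U(11), z) = 1425918/(-3894331) + (-2035*(1 - 2035))/(5/2 - ½*2160*(-16)) = 1425918*(-1/3894331) + (-2035*(-2034))/(5/2 + 17280) = -1425918/3894331 + 4139190/(34565/2) = -1425918/3894331 + 4139190*(2/34565) = -1425918/3894331 + 1655676/6913 = 6437893001622/26921510203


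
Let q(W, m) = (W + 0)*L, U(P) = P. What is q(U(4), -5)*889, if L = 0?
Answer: 0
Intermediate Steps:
q(W, m) = 0 (q(W, m) = (W + 0)*0 = W*0 = 0)
q(U(4), -5)*889 = 0*889 = 0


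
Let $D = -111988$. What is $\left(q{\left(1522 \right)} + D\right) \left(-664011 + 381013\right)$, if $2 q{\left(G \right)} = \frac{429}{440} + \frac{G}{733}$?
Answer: $\frac{929207922812647}{29320} \approx 3.1692 \cdot 10^{10}$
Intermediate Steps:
$q{\left(G \right)} = \frac{39}{80} + \frac{G}{1466}$ ($q{\left(G \right)} = \frac{\frac{429}{440} + \frac{G}{733}}{2} = \frac{429 \cdot \frac{1}{440} + G \frac{1}{733}}{2} = \frac{\frac{39}{40} + \frac{G}{733}}{2} = \frac{39}{80} + \frac{G}{1466}$)
$\left(q{\left(1522 \right)} + D\right) \left(-664011 + 381013\right) = \left(\left(\frac{39}{80} + \frac{1}{1466} \cdot 1522\right) - 111988\right) \left(-664011 + 381013\right) = \left(\left(\frac{39}{80} + \frac{761}{733}\right) - 111988\right) \left(-282998\right) = \left(\frac{89467}{58640} - 111988\right) \left(-282998\right) = \left(- \frac{6566886853}{58640}\right) \left(-282998\right) = \frac{929207922812647}{29320}$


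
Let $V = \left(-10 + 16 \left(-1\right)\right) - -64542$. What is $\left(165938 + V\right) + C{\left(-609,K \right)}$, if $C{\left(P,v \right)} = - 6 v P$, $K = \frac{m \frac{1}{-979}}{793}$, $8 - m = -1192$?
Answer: $\frac{178907886738}{776347} \approx 2.3045 \cdot 10^{5}$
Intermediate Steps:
$m = 1200$ ($m = 8 - -1192 = 8 + 1192 = 1200$)
$K = - \frac{1200}{776347}$ ($K = \frac{1200 \frac{1}{-979}}{793} = 1200 \left(- \frac{1}{979}\right) \frac{1}{793} = \left(- \frac{1200}{979}\right) \frac{1}{793} = - \frac{1200}{776347} \approx -0.0015457$)
$C{\left(P,v \right)} = - 6 P v$
$V = 64516$ ($V = \left(-10 - 16\right) + 64542 = -26 + 64542 = 64516$)
$\left(165938 + V\right) + C{\left(-609,K \right)} = \left(165938 + 64516\right) - \left(-3654\right) \left(- \frac{1200}{776347}\right) = 230454 - \frac{4384800}{776347} = \frac{178907886738}{776347}$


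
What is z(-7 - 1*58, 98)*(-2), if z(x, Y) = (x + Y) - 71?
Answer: 76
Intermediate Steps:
z(x, Y) = -71 + Y + x (z(x, Y) = (Y + x) - 71 = -71 + Y + x)
z(-7 - 1*58, 98)*(-2) = (-71 + 98 + (-7 - 1*58))*(-2) = (-71 + 98 + (-7 - 58))*(-2) = (-71 + 98 - 65)*(-2) = -38*(-2) = 76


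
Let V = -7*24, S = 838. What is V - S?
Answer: -1006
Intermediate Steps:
V = -168
V - S = -168 - 1*838 = -168 - 838 = -1006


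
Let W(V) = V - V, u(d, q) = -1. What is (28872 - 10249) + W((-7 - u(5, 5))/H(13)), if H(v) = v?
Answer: 18623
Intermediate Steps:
W(V) = 0
(28872 - 10249) + W((-7 - u(5, 5))/H(13)) = (28872 - 10249) + 0 = 18623 + 0 = 18623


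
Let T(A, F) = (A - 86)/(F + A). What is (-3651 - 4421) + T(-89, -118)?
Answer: -1670729/207 ≈ -8071.2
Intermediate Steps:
T(A, F) = (-86 + A)/(A + F)
(-3651 - 4421) + T(-89, -118) = (-3651 - 4421) + (-86 - 89)/(-89 - 118) = -8072 - 175/(-207) = -8072 - 1/207*(-175) = -8072 + 175/207 = -1670729/207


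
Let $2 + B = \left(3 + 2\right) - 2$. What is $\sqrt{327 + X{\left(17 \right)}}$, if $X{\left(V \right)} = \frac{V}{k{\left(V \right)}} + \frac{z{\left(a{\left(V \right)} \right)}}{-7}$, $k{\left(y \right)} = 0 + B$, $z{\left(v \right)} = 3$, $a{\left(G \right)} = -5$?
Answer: $\frac{\sqrt{16835}}{7} \approx 18.536$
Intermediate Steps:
$B = 1$ ($B = -2 + \left(\left(3 + 2\right) - 2\right) = -2 + \left(5 - 2\right) = -2 + 3 = 1$)
$k{\left(y \right)} = 1$ ($k{\left(y \right)} = 0 + 1 = 1$)
$X{\left(V \right)} = - \frac{3}{7} + V$ ($X{\left(V \right)} = \frac{V}{1} + \frac{3}{-7} = V 1 + 3 \left(- \frac{1}{7}\right) = V - \frac{3}{7} = - \frac{3}{7} + V$)
$\sqrt{327 + X{\left(17 \right)}} = \sqrt{327 + \left(- \frac{3}{7} + 17\right)} = \sqrt{327 + \frac{116}{7}} = \sqrt{\frac{2405}{7}} = \frac{\sqrt{16835}}{7}$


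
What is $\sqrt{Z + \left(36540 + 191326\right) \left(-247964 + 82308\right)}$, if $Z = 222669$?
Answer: $i \sqrt{37747147427} \approx 1.9429 \cdot 10^{5} i$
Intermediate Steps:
$\sqrt{Z + \left(36540 + 191326\right) \left(-247964 + 82308\right)} = \sqrt{222669 + \left(36540 + 191326\right) \left(-247964 + 82308\right)} = \sqrt{222669 + 227866 \left(-165656\right)} = \sqrt{222669 - 37747370096} = \sqrt{-37747147427} = i \sqrt{37747147427}$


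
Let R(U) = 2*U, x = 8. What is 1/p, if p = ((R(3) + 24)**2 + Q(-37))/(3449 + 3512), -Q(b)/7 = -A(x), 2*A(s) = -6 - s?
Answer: 6961/851 ≈ 8.1798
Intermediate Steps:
A(s) = -3 - s/2 (A(s) = (-6 - s)/2 = -3 - s/2)
Q(b) = -49 (Q(b) = -(-7)*(-3 - 1/2*8) = -(-7)*(-3 - 4) = -(-7)*(-7) = -7*7 = -49)
p = 851/6961 (p = ((2*3 + 24)**2 - 49)/(3449 + 3512) = ((6 + 24)**2 - 49)/6961 = (30**2 - 49)*(1/6961) = (900 - 49)*(1/6961) = 851*(1/6961) = 851/6961 ≈ 0.12225)
1/p = 1/(851/6961) = 6961/851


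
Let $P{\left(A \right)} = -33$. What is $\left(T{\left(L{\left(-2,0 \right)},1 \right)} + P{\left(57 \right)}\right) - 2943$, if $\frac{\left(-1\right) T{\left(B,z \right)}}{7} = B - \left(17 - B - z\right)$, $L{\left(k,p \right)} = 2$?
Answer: $-2892$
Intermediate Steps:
$T{\left(B,z \right)} = 119 - 14 B - 7 z$ ($T{\left(B,z \right)} = - 7 \left(B - \left(17 - B - z\right)\right) = - 7 \left(B + \left(-17 + B + z\right)\right) = - 7 \left(-17 + z + 2 B\right) = 119 - 14 B - 7 z$)
$\left(T{\left(L{\left(-2,0 \right)},1 \right)} + P{\left(57 \right)}\right) - 2943 = \left(\left(119 - 28 - 7\right) - 33\right) - 2943 = \left(84 - 33\right) - 2943 = 51 - 2943 = -2892$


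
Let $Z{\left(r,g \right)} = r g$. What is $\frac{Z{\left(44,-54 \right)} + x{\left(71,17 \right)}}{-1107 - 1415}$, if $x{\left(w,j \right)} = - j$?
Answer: $\frac{2393}{2522} \approx 0.94885$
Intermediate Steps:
$Z{\left(r,g \right)} = g r$
$\frac{Z{\left(44,-54 \right)} + x{\left(71,17 \right)}}{-1107 - 1415} = \frac{\left(-54\right) 44 - 17}{-1107 - 1415} = \frac{-2376 - 17}{-2522} = \left(-2393\right) \left(- \frac{1}{2522}\right) = \frac{2393}{2522}$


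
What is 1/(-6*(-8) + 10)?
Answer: 1/58 ≈ 0.017241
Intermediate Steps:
1/(-6*(-8) + 10) = 1/(48 + 10) = 1/58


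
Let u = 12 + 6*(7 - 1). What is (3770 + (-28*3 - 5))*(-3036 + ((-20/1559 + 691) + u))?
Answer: -13181819283/1559 ≈ -8.4553e+6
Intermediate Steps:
u = 48 (u = 12 + 6*6 = 12 + 36 = 48)
(3770 + (-28*3 - 5))*(-3036 + ((-20/1559 + 691) + u)) = (3770 + (-28*3 - 5))*(-3036 + ((-20/1559 + 691) + 48)) = (3770 + (-84 - 5))*(-3036 + ((-20*1/1559 + 691) + 48)) = (3770 - 89)*(-3036 + ((-20/1559 + 691) + 48)) = 3681*(-3036 + (1077249/1559 + 48)) = 3681*(-3036 + 1152081/1559) = 3681*(-3581043/1559) = -13181819283/1559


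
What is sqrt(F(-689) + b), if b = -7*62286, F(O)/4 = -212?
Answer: 5*I*sqrt(17474) ≈ 660.95*I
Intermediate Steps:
F(O) = -848 (F(O) = 4*(-212) = -848)
b = -436002
sqrt(F(-689) + b) = sqrt(-848 - 436002) = sqrt(-436850) = 5*I*sqrt(17474)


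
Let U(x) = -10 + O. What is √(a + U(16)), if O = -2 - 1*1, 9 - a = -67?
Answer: 3*√7 ≈ 7.9373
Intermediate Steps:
a = 76 (a = 9 - 1*(-67) = 9 + 67 = 76)
O = -3 (O = -2 - 1 = -3)
U(x) = -13 (U(x) = -10 - 3 = -13)
√(a + U(16)) = √(76 - 13) = √63 = 3*√7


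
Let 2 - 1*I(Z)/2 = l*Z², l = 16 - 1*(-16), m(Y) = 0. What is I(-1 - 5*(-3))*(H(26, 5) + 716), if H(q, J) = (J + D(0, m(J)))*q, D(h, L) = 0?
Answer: -10608840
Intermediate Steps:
l = 32 (l = 16 + 16 = 32)
I(Z) = 4 - 64*Z²
H(q, J) = J*q (H(q, J) = (J + 0)*q = J*q)
I(-1 - 5*(-3))*(H(26, 5) + 716) = (4 - 64*(-1 - 5*(-3))²)*(5*26 + 716) = (4 - 64*(-1 + 15)²)*(130 + 716) = (4 - 64*14²)*846 = (4 - 64*196)*846 = (4 - 12544)*846 = -12540*846 = -10608840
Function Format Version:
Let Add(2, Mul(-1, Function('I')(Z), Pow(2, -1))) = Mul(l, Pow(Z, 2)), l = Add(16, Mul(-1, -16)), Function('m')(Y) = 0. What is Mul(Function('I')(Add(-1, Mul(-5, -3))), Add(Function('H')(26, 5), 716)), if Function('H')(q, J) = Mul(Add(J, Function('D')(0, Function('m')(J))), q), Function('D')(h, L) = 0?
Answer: -10608840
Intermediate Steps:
l = 32 (l = Add(16, 16) = 32)
Function('I')(Z) = Add(4, Mul(-64, Pow(Z, 2))) (Function('I')(Z) = Add(4, Mul(-2, Mul(32, Pow(Z, 2)))) = Add(4, Mul(-64, Pow(Z, 2))))
Function('H')(q, J) = Mul(J, q) (Function('H')(q, J) = Mul(Add(J, 0), q) = Mul(J, q))
Mul(Function('I')(Add(-1, Mul(-5, -3))), Add(Function('H')(26, 5), 716)) = Mul(Add(4, Mul(-64, Pow(Add(-1, Mul(-5, -3)), 2))), Add(Mul(5, 26), 716)) = Mul(Add(4, Mul(-64, Pow(Add(-1, 15), 2))), Add(130, 716)) = Mul(Add(4, Mul(-64, Pow(14, 2))), 846) = Mul(Add(4, Mul(-64, 196)), 846) = Mul(Add(4, -12544), 846) = Mul(-12540, 846) = -10608840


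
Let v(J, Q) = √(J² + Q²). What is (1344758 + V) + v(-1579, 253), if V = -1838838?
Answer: -494080 + 5*√102290 ≈ -4.9248e+5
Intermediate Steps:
(1344758 + V) + v(-1579, 253) = (1344758 - 1838838) + √((-1579)² + 253²) = -494080 + √(2493241 + 64009) = -494080 + √2557250 = -494080 + 5*√102290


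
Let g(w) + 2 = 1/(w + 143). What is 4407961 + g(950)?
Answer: 4817899188/1093 ≈ 4.4080e+6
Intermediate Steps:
g(w) = -2 + 1/(143 + w) (g(w) = -2 + 1/(w + 143) = -2 + 1/(143 + w))
4407961 + g(950) = 4407961 + (-285 - 2*950)/(143 + 950) = 4407961 + (-285 - 1900)/1093 = 4407961 + (1/1093)*(-2185) = 4407961 - 2185/1093 = 4817899188/1093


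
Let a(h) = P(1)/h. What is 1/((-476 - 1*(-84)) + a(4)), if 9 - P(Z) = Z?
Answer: -1/390 ≈ -0.0025641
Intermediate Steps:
P(Z) = 9 - Z
a(h) = 8/h (a(h) = (9 - 1*1)/h = (9 - 1)/h = 8/h)
1/((-476 - 1*(-84)) + a(4)) = 1/((-476 - 1*(-84)) + 8/4) = 1/((-476 + 84) + 8*(¼)) = 1/(-392 + 2) = 1/(-390) = -1/390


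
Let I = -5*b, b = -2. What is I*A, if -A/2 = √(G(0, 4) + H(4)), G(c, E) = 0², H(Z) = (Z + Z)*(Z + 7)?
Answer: -40*√22 ≈ -187.62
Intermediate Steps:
H(Z) = 2*Z*(7 + Z) (H(Z) = (2*Z)*(7 + Z) = 2*Z*(7 + Z))
G(c, E) = 0
I = 10 (I = -5*(-2) = 10)
A = -4*√22 (A = -2*√(0 + 2*4*(7 + 4)) = -2*√(0 + 2*4*11) = -2*√(0 + 88) = -4*√22 ≈ -18.762)
I*A = 10*(-4*√22) = -40*√22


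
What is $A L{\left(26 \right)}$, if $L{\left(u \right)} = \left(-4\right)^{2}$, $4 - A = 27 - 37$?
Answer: $224$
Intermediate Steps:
$A = 14$ ($A = 4 - \left(27 - 37\right) = 4 - -10 = 4 + 10 = 14$)
$L{\left(u \right)} = 16$
$A L{\left(26 \right)} = 14 \cdot 16 = 224$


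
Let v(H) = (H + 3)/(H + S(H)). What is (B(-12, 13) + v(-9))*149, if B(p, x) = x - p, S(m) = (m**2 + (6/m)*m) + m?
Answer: 85377/23 ≈ 3712.0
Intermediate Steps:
S(m) = 6 + m + m**2 (S(m) = (m**2 + 6) + m = (6 + m**2) + m = 6 + m + m**2)
v(H) = (3 + H)/(6 + H**2 + 2*H) (v(H) = (H + 3)/(H + (6 + H + H**2)) = (3 + H)/(6 + H**2 + 2*H))
(B(-12, 13) + v(-9))*149 = ((13 - 1*(-12)) + (3 - 9)/(6 + (-9)**2 + 2*(-9)))*149 = ((13 + 12) - 6/(6 + 81 - 18))*149 = (25 - 6/69)*149 = (25 + (1/69)*(-6))*149 = (25 - 2/23)*149 = (573/23)*149 = 85377/23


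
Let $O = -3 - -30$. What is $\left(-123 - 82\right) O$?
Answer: $-5535$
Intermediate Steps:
$O = 27$ ($O = -3 + 30 = 27$)
$\left(-123 - 82\right) O = \left(-123 - 82\right) 27 = \left(-205\right) 27 = -5535$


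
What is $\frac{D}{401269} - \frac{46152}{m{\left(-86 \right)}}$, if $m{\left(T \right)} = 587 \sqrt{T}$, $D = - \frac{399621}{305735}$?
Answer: $- \frac{399621}{122681977715} + \frac{23076 i \sqrt{86}}{25241} \approx -3.2574 \cdot 10^{-6} + 8.4782 i$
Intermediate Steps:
$D = - \frac{399621}{305735}$ ($D = \left(-399621\right) \frac{1}{305735} = - \frac{399621}{305735} \approx -1.3071$)
$\frac{D}{401269} - \frac{46152}{m{\left(-86 \right)}} = - \frac{399621}{305735 \cdot 401269} - \frac{46152}{587 \sqrt{-86}} = \left(- \frac{399621}{305735}\right) \frac{1}{401269} - \frac{46152}{587 i \sqrt{86}} = - \frac{399621}{122681977715} - \frac{46152}{587 i \sqrt{86}} = - \frac{399621}{122681977715} - 46152 \left(- \frac{i \sqrt{86}}{50482}\right) = - \frac{399621}{122681977715} + \frac{23076 i \sqrt{86}}{25241}$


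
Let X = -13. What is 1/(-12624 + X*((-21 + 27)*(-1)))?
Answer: -1/12546 ≈ -7.9707e-5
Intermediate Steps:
1/(-12624 + X*((-21 + 27)*(-1))) = 1/(-12624 - 13*(-21 + 27)*(-1)) = 1/(-12624 - 78*(-1)) = 1/(-12624 - 13*(-6)) = 1/(-12624 + 78) = 1/(-12546) = -1/12546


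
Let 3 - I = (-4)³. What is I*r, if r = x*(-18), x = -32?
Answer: 38592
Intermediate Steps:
r = 576 (r = -32*(-18) = 576)
I = 67 (I = 3 - 1*(-4)³ = 3 - 1*(-64) = 3 + 64 = 67)
I*r = 67*576 = 38592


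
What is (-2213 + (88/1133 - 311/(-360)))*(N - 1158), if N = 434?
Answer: 14846185987/9270 ≈ 1.6015e+6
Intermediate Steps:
(-2213 + (88/1133 - 311/(-360)))*(N - 1158) = (-2213 + (88/1133 - 311/(-360)))*(434 - 1158) = (-2213 + (88*(1/1133) - 311*(-1/360)))*(-724) = (-2213 + (8/103 + 311/360))*(-724) = (-2213 + 34913/37080)*(-724) = -82023127/37080*(-724) = 14846185987/9270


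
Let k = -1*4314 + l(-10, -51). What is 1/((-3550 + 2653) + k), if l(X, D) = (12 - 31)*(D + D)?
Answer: -1/3273 ≈ -0.00030553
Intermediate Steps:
l(X, D) = -38*D
k = -2376 (k = -1*4314 - 38*(-51) = -4314 + 1938 = -2376)
1/((-3550 + 2653) + k) = 1/((-3550 + 2653) - 2376) = 1/(-897 - 2376) = 1/(-3273) = -1/3273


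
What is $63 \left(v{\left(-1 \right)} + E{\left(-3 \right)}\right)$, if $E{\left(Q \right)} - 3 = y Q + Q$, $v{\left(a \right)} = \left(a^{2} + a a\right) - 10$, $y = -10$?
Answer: $1386$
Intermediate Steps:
$v{\left(a \right)} = -10 + 2 a^{2}$ ($v{\left(a \right)} = \left(a^{2} + a^{2}\right) - 10 = 2 a^{2} - 10 = -10 + 2 a^{2}$)
$E{\left(Q \right)} = 3 - 9 Q$ ($E{\left(Q \right)} = 3 + \left(- 10 Q + Q\right) = 3 - 9 Q$)
$63 \left(v{\left(-1 \right)} + E{\left(-3 \right)}\right) = 63 \left(\left(-10 + 2 \left(-1\right)^{2}\right) + \left(3 - -27\right)\right) = 63 \left(\left(-10 + 2 \cdot 1\right) + \left(3 + 27\right)\right) = 63 \left(\left(-10 + 2\right) + 30\right) = 63 \left(-8 + 30\right) = 63 \cdot 22 = 1386$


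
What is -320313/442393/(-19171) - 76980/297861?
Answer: -31084805550307/120294940635323 ≈ -0.25840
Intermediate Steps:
-320313/442393/(-19171) - 76980/297861 = -320313*1/442393*(-1/19171) - 76980*1/297861 = -45759/63199*(-1/19171) - 25660/99287 = 45759/1211588029 - 25660/99287 = -31084805550307/120294940635323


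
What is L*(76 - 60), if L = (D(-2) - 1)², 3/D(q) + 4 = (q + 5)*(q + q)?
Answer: 361/16 ≈ 22.563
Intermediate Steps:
D(q) = 3/(-4 + 2*q*(5 + q)) (D(q) = 3/(-4 + (q + 5)*(q + q)) = 3/(-4 + (5 + q)*(2*q)) = 3/(-4 + 2*q*(5 + q)))
L = 361/256 (L = (3/(2*(-2 + (-2)² + 5*(-2))) - 1)² = (3/(2*(-2 + 4 - 10)) - 1)² = ((3/2)/(-8) - 1)² = ((3/2)*(-⅛) - 1)² = (-3/16 - 1)² = (-19/16)² = 361/256 ≈ 1.4102)
L*(76 - 60) = 361*(76 - 60)/256 = (361/256)*16 = 361/16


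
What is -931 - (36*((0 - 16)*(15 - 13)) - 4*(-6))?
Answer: 197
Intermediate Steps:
-931 - (36*((0 - 16)*(15 - 13)) - 4*(-6)) = -931 - (36*(-16*2) + 24) = -931 - (36*(-32) + 24) = -931 - (-1152 + 24) = -931 - 1*(-1128) = -931 + 1128 = 197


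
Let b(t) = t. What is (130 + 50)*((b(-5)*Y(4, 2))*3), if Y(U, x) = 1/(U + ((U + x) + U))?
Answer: -1350/7 ≈ -192.86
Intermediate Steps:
Y(U, x) = 1/(x + 3*U) (Y(U, x) = 1/(U + (x + 2*U)) = 1/(x + 3*U))
(130 + 50)*((b(-5)*Y(4, 2))*3) = (130 + 50)*(-5/(2 + 3*4)*3) = 180*(-5/(2 + 12)*3) = 180*(-5/14*3) = 180*(-15/14) = -1350/7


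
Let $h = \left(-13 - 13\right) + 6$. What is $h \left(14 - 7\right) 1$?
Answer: $-140$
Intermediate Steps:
$h = -20$ ($h = -26 + 6 = -20$)
$h \left(14 - 7\right) 1 = - 20 \left(14 - 7\right) 1 = \left(-20\right) 7 \cdot 1 = \left(-140\right) 1 = -140$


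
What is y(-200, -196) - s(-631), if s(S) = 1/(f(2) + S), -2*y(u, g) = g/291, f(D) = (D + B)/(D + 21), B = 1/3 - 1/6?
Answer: 8572528/25335915 ≈ 0.33835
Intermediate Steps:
B = ⅙ (B = 1*(⅓) - 1*⅙ = ⅓ - ⅙ = ⅙ ≈ 0.16667)
f(D) = (⅙ + D)/(21 + D) (f(D) = (D + ⅙)/(D + 21) = (⅙ + D)/(21 + D))
y(u, g) = -g/582 (y(u, g) = -g/(2*291) = -g/582)
s(S) = 1/(13/138 + S) (s(S) = 1/((⅙ + 2)/(21 + 2) + S) = 1/((13/6)/23 + S) = 1/((1/23)*(13/6) + S) = 1/(13/138 + S))
y(-200, -196) - s(-631) = -1/582*(-196) - 138/(13 + 138*(-631)) = 98/291 - 138/(13 - 87078) = 98/291 - 138/(-87065) = 98/291 - 138*(-1)/87065 = 98/291 - 1*(-138/87065) = 98/291 + 138/87065 = 8572528/25335915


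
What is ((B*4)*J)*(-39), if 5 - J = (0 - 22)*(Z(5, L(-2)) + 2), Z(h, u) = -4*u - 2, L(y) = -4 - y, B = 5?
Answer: -141180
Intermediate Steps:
Z(h, u) = -2 - 4*u
J = 181 (J = 5 - (0 - 22)*((-2 - 4*(-4 - 1*(-2))) + 2) = 5 - (-22)*((-2 - 4*(-4 + 2)) + 2) = 5 - (-22)*((-2 - 4*(-2)) + 2) = 5 - (-22)*((-2 + 8) + 2) = 5 - (-22)*(6 + 2) = 5 - (-22)*8 = 5 - 1*(-176) = 5 + 176 = 181)
((B*4)*J)*(-39) = ((5*4)*181)*(-39) = (20*181)*(-39) = 3620*(-39) = -141180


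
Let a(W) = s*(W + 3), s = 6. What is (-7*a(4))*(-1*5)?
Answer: 1470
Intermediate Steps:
a(W) = 18 + 6*W (a(W) = 6*(W + 3) = 6*(3 + W) = 18 + 6*W)
(-7*a(4))*(-1*5) = (-7*(18 + 6*4))*(-1*5) = -7*(18 + 24)*(-5) = -7*42*(-5) = -294*(-5) = 1470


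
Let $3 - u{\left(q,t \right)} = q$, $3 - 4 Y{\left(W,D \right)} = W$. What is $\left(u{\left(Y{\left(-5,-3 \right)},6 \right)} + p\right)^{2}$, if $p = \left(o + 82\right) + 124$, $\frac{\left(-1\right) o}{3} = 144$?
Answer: $50625$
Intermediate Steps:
$o = -432$ ($o = \left(-3\right) 144 = -432$)
$Y{\left(W,D \right)} = \frac{3}{4} - \frac{W}{4}$
$p = -226$ ($p = \left(-432 + 82\right) + 124 = -350 + 124 = -226$)
$u{\left(q,t \right)} = 3 - q$
$\left(u{\left(Y{\left(-5,-3 \right)},6 \right)} + p\right)^{2} = \left(\left(3 - \left(\frac{3}{4} - - \frac{5}{4}\right)\right) - 226\right)^{2} = \left(\left(3 - \left(\frac{3}{4} + \frac{5}{4}\right)\right) - 226\right)^{2} = \left(\left(3 - 2\right) - 226\right)^{2} = \left(1 - 226\right)^{2} = \left(-225\right)^{2} = 50625$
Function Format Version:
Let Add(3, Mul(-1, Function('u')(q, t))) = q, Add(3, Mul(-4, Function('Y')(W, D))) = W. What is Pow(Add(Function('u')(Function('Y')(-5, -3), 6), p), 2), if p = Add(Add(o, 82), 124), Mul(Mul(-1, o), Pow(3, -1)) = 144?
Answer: 50625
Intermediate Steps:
o = -432 (o = Mul(-3, 144) = -432)
Function('Y')(W, D) = Add(Rational(3, 4), Mul(Rational(-1, 4), W))
p = -226 (p = Add(Add(-432, 82), 124) = Add(-350, 124) = -226)
Function('u')(q, t) = Add(3, Mul(-1, q))
Pow(Add(Function('u')(Function('Y')(-5, -3), 6), p), 2) = Pow(Add(Add(3, Mul(-1, Add(Rational(3, 4), Mul(Rational(-1, 4), -5)))), -226), 2) = Pow(Add(Add(3, Mul(-1, Add(Rational(3, 4), Rational(5, 4)))), -226), 2) = Pow(Add(Add(3, Mul(-1, 2)), -226), 2) = Pow(Add(Add(3, -2), -226), 2) = Pow(Add(1, -226), 2) = Pow(-225, 2) = 50625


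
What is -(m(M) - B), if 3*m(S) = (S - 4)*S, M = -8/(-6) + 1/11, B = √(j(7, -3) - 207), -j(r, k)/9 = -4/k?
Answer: 3995/3267 + I*√219 ≈ 1.2228 + 14.799*I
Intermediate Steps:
j(r, k) = 36/k (j(r, k) = -(-36)/k = 36/k)
B = I*√219 (B = √(36/(-3) - 207) = √(36*(-⅓) - 207) = √(-12 - 207) = √(-219) = I*√219 ≈ 14.799*I)
M = 47/33 (M = -8*(-⅙) + 1*(1/11) = 4/3 + 1/11 = 47/33 ≈ 1.4242)
m(S) = S*(-4 + S)/3 (m(S) = ((S - 4)*S)/3 = ((-4 + S)*S)/3 = (S*(-4 + S))/3 = S*(-4 + S)/3)
-(m(M) - B) = -((⅓)*(47/33)*(-4 + 47/33) - I*√219) = -((⅓)*(47/33)*(-85/33) - I*√219) = -(-3995/3267 - I*√219) = 3995/3267 + I*√219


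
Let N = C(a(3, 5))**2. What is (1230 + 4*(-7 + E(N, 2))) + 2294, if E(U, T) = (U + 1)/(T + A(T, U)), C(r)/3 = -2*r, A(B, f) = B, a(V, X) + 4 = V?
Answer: 3533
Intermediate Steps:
a(V, X) = -4 + V
C(r) = -6*r (C(r) = 3*(-2*r) = -6*r)
N = 36 (N = (-6*(-4 + 3))**2 = (-6*(-1))**2 = 6**2 = 36)
E(U, T) = (1 + U)/(2*T) (E(U, T) = (U + 1)/(T + T) = (1 + U)/((2*T)) = (1 + U)*(1/(2*T)) = (1 + U)/(2*T))
(1230 + 4*(-7 + E(N, 2))) + 2294 = (1230 + 4*(-7 + (1/2)*(1 + 36)/2)) + 2294 = (1230 + 4*(-7 + (1/2)*(1/2)*37)) + 2294 = (1230 + 4*(-7 + 37/4)) + 2294 = (1230 + 4*(9/4)) + 2294 = (1230 + 9) + 2294 = 1239 + 2294 = 3533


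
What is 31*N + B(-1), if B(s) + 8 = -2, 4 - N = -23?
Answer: 827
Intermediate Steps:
N = 27 (N = 4 - 1*(-23) = 4 + 23 = 27)
B(s) = -10 (B(s) = -8 - 2 = -10)
31*N + B(-1) = 31*27 - 10 = 837 - 10 = 827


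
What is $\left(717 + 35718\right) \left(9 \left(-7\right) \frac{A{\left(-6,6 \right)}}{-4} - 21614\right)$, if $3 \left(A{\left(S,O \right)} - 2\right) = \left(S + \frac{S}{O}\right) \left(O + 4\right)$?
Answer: $-799748250$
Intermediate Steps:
$A{\left(S,O \right)} = 2 + \frac{\left(4 + O\right) \left(S + \frac{S}{O}\right)}{3}$ ($A{\left(S,O \right)} = 2 + \frac{\left(S + \frac{S}{O}\right) \left(O + 4\right)}{3} = 2 + \frac{\left(S + \frac{S}{O}\right) \left(4 + O\right)}{3} = 2 + \frac{\left(4 + O\right) \left(S + \frac{S}{O}\right)}{3}$)
$\left(717 + 35718\right) \left(9 \left(-7\right) \frac{A{\left(-6,6 \right)}}{-4} - 21614\right) = \left(717 + 35718\right) \left(9 \left(-7\right) \frac{\frac{1}{3} \cdot \frac{1}{6} \left(4 \left(-6\right) + 6 \left(6 + 5 \left(-6\right) + 6 \left(-6\right)\right)\right)}{-4} - 21614\right) = 36435 \left(- 63 \cdot \frac{1}{3} \cdot \frac{1}{6} \left(-24 + 6 \left(6 - 30 - 36\right)\right) \left(- \frac{1}{4}\right) - 21614\right) = 36435 \left(- 63 \cdot \frac{1}{3} \cdot \frac{1}{6} \left(-24 + 6 \left(-60\right)\right) \left(- \frac{1}{4}\right) - 21614\right) = 36435 \left(- 63 \cdot \frac{1}{3} \cdot \frac{1}{6} \left(-24 - 360\right) \left(- \frac{1}{4}\right) - 21614\right) = 36435 \left(- 63 \cdot \frac{1}{3} \cdot \frac{1}{6} \left(-384\right) \left(- \frac{1}{4}\right) - 21614\right) = 36435 \left(- 63 \left(\left(- \frac{64}{3}\right) \left(- \frac{1}{4}\right)\right) - 21614\right) = 36435 \left(\left(-63\right) \frac{16}{3} - 21614\right) = 36435 \left(-336 - 21614\right) = 36435 \left(-21950\right) = -799748250$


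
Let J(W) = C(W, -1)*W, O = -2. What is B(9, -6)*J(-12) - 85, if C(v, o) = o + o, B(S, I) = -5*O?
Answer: 155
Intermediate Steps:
B(S, I) = 10 (B(S, I) = -5*(-2) = 10)
C(v, o) = 2*o
J(W) = -2*W (J(W) = (2*(-1))*W = -2*W)
B(9, -6)*J(-12) - 85 = 10*(-2*(-12)) - 85 = 10*24 - 85 = 240 - 85 = 155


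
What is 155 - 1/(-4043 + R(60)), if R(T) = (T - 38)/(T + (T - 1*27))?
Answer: 58276528/375977 ≈ 155.00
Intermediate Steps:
R(T) = (-38 + T)/(-27 + 2*T) (R(T) = (-38 + T)/(T + (T - 27)) = (-38 + T)/(T + (-27 + T)) = (-38 + T)/(-27 + 2*T))
155 - 1/(-4043 + R(60)) = 155 - 1/(-4043 + (-38 + 60)/(-27 + 2*60)) = 155 - 1/(-4043 + 22/(-27 + 120)) = 155 - 1/(-4043 + 22/93) = 155 - 1/(-375977/93) = 155 - 1*(-93/375977) = 155 + 93/375977 = 58276528/375977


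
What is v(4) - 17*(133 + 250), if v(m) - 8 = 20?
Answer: -6483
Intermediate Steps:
v(m) = 28 (v(m) = 8 + 20 = 28)
v(4) - 17*(133 + 250) = 28 - 17*(133 + 250) = 28 - 17*383 = 28 - 6511 = -6483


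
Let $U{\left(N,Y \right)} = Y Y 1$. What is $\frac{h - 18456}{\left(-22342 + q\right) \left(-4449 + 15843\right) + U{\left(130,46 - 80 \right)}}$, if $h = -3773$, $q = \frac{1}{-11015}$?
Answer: $\frac{244852435}{2804017977274} \approx 8.7322 \cdot 10^{-5}$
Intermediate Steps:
$q = - \frac{1}{11015} \approx -9.0785 \cdot 10^{-5}$
$U{\left(N,Y \right)} = Y^{2}$ ($U{\left(N,Y \right)} = Y^{2} \cdot 1 = Y^{2}$)
$\frac{h - 18456}{\left(-22342 + q\right) \left(-4449 + 15843\right) + U{\left(130,46 - 80 \right)}} = \frac{-3773 - 18456}{\left(-22342 - \frac{1}{11015}\right) \left(-4449 + 15843\right) + \left(46 - 80\right)^{2}} = - \frac{22229}{\left(- \frac{246097131}{11015}\right) 11394 + \left(46 - 80\right)^{2}} = - \frac{22229}{- \frac{2804030710614}{11015} + \left(-34\right)^{2}} = - \frac{22229}{- \frac{2804030710614}{11015} + 1156} = - \frac{22229}{- \frac{2804017977274}{11015}} = \left(-22229\right) \left(- \frac{11015}{2804017977274}\right) = \frac{244852435}{2804017977274}$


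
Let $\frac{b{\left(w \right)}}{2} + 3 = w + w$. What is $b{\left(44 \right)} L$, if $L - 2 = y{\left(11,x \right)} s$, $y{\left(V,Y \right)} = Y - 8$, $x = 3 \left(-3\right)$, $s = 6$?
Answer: $-17000$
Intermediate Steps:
$x = -9$
$y{\left(V,Y \right)} = -8 + Y$
$b{\left(w \right)} = -6 + 4 w$ ($b{\left(w \right)} = -6 + 2 \left(w + w\right) = -6 + 2 \cdot 2 w = -6 + 4 w$)
$L = -100$ ($L = 2 + \left(-8 - 9\right) 6 = 2 - 102 = -100$)
$b{\left(44 \right)} L = \left(-6 + 4 \cdot 44\right) \left(-100\right) = \left(-6 + 176\right) \left(-100\right) = 170 \left(-100\right) = -17000$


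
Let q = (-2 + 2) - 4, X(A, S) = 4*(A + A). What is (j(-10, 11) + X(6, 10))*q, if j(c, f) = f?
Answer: -236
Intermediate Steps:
X(A, S) = 8*A (X(A, S) = 4*(2*A) = 8*A)
q = -4 (q = 0 - 4 = -4)
(j(-10, 11) + X(6, 10))*q = (11 + 8*6)*(-4) = (11 + 48)*(-4) = 59*(-4) = -236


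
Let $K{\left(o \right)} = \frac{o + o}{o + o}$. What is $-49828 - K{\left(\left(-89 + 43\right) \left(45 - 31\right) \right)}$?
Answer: $-49829$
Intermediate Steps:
$K{\left(o \right)} = 1$ ($K{\left(o \right)} = \frac{2 o}{2 o} = 2 o \frac{1}{2 o} = 1$)
$-49828 - K{\left(\left(-89 + 43\right) \left(45 - 31\right) \right)} = -49828 - 1 = -49829$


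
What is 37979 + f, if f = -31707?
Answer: 6272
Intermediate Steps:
37979 + f = 37979 - 31707 = 6272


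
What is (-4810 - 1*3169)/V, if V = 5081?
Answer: -7979/5081 ≈ -1.5704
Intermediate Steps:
(-4810 - 1*3169)/V = (-4810 - 1*3169)/5081 = (-4810 - 3169)*(1/5081) = -7979*1/5081 = -7979/5081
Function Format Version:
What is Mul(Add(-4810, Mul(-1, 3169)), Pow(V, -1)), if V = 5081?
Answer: Rational(-7979, 5081) ≈ -1.5704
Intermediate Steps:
Mul(Add(-4810, Mul(-1, 3169)), Pow(V, -1)) = Mul(Add(-4810, Mul(-1, 3169)), Pow(5081, -1)) = Mul(Add(-4810, -3169), Rational(1, 5081)) = Mul(-7979, Rational(1, 5081)) = Rational(-7979, 5081)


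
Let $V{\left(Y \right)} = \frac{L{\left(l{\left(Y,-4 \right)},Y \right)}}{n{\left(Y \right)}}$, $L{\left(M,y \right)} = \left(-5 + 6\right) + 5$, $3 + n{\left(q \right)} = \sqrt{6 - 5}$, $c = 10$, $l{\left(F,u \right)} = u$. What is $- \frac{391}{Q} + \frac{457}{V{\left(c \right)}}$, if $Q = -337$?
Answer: $- \frac{152836}{1011} \approx -151.17$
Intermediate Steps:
$n{\left(q \right)} = -2$ ($n{\left(q \right)} = -3 + \sqrt{6 - 5} = -3 + \sqrt{1} = -3 + 1 = -2$)
$L{\left(M,y \right)} = 6$ ($L{\left(M,y \right)} = 1 + 5 = 6$)
$V{\left(Y \right)} = -3$ ($V{\left(Y \right)} = \frac{6}{-2} = 6 \left(- \frac{1}{2}\right) = -3$)
$- \frac{391}{Q} + \frac{457}{V{\left(c \right)}} = - \frac{391}{-337} + \frac{457}{-3} = \left(-391\right) \left(- \frac{1}{337}\right) + 457 \left(- \frac{1}{3}\right) = \frac{391}{337} - \frac{457}{3} = - \frac{152836}{1011}$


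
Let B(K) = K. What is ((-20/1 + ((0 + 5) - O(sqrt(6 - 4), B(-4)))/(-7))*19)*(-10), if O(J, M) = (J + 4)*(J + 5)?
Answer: 23370/7 - 1710*sqrt(2)/7 ≈ 2993.1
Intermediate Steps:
O(J, M) = (4 + J)*(5 + J)
((-20/1 + ((0 + 5) - O(sqrt(6 - 4), B(-4)))/(-7))*19)*(-10) = ((-20/1 + ((0 + 5) - (20 + (sqrt(6 - 4))**2 + 9*sqrt(6 - 4)))/(-7))*19)*(-10) = ((-20*1 + (5 - (20 + (sqrt(2))**2 + 9*sqrt(2)))*(-1/7))*19)*(-10) = ((-20 + (5 - (20 + 2 + 9*sqrt(2)))*(-1/7))*19)*(-10) = ((-20 + (5 - (22 + 9*sqrt(2)))*(-1/7))*19)*(-10) = ((-20 + (5 + (-22 - 9*sqrt(2)))*(-1/7))*19)*(-10) = ((-20 + (-17 - 9*sqrt(2))*(-1/7))*19)*(-10) = ((-20 + (17/7 + 9*sqrt(2)/7))*19)*(-10) = ((-123/7 + 9*sqrt(2)/7)*19)*(-10) = (-2337/7 + 171*sqrt(2)/7)*(-10) = 23370/7 - 1710*sqrt(2)/7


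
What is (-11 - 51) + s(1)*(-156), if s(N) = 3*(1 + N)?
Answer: -998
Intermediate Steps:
s(N) = 3 + 3*N
(-11 - 51) + s(1)*(-156) = (-11 - 51) + (3 + 3*1)*(-156) = -62 + (3 + 3)*(-156) = -62 + 6*(-156) = -62 - 936 = -998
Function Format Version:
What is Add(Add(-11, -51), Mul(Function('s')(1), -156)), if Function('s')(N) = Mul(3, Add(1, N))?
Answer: -998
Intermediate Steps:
Function('s')(N) = Add(3, Mul(3, N))
Add(Add(-11, -51), Mul(Function('s')(1), -156)) = Add(Add(-11, -51), Mul(Add(3, Mul(3, 1)), -156)) = Add(-62, Mul(Add(3, 3), -156)) = Add(-62, Mul(6, -156)) = Add(-62, -936) = -998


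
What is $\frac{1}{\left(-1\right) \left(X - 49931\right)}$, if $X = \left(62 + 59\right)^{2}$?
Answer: $\frac{1}{35290} \approx 2.8337 \cdot 10^{-5}$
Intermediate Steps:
$X = 14641$ ($X = 121^{2} = 14641$)
$\frac{1}{\left(-1\right) \left(X - 49931\right)} = \frac{1}{\left(-1\right) \left(14641 - 49931\right)} = \frac{1}{\left(-1\right) \left(-35290\right)} = \frac{1}{35290}$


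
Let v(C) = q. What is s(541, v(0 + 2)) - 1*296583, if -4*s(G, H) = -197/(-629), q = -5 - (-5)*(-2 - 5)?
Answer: -746203025/2516 ≈ -2.9658e+5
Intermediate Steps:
q = -40 (q = -5 - (-5)*(-7) = -5 - 1*35 = -5 - 35 = -40)
v(C) = -40
s(G, H) = -197/2516 (s(G, H) = -(-197)/(4*(-629)) = -(-197)*(-1)/(4*629) = -¼*197/629 = -197/2516)
s(541, v(0 + 2)) - 1*296583 = -197/2516 - 1*296583 = -197/2516 - 296583 = -746203025/2516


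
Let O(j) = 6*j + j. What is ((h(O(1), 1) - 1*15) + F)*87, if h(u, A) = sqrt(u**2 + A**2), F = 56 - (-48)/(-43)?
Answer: 149205/43 + 435*sqrt(2) ≈ 4085.1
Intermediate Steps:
O(j) = 7*j
F = 2360/43 (F = 56 - (-48)*(-1)/43 = 56 - 1*48/43 = 56 - 48/43 = 2360/43 ≈ 54.884)
h(u, A) = sqrt(A**2 + u**2)
((h(O(1), 1) - 1*15) + F)*87 = ((sqrt(1**2 + (7*1)**2) - 1*15) + 2360/43)*87 = ((sqrt(1 + 7**2) - 15) + 2360/43)*87 = ((sqrt(1 + 49) - 15) + 2360/43)*87 = ((sqrt(50) - 15) + 2360/43)*87 = ((5*sqrt(2) - 15) + 2360/43)*87 = ((-15 + 5*sqrt(2)) + 2360/43)*87 = (1715/43 + 5*sqrt(2))*87 = 149205/43 + 435*sqrt(2)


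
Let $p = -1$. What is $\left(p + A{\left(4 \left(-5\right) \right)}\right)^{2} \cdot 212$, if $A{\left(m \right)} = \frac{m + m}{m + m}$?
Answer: $0$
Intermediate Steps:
$A{\left(m \right)} = 1$ ($A{\left(m \right)} = \frac{2 m}{2 m} = 2 m \frac{1}{2 m} = 1$)
$\left(p + A{\left(4 \left(-5\right) \right)}\right)^{2} \cdot 212 = \left(-1 + 1\right)^{2} \cdot 212 = 0^{2} \cdot 212 = 0 \cdot 212 = 0$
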